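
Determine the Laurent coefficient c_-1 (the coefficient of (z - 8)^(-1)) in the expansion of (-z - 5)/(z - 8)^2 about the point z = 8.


Step 1: Write the numerator in powers of (z - 8): -z - 5 = -(z - 8) + (-1*8 - 5) = -(z - 8) - 13
Step 2: Divide by (z - 8)^2: f(z) = -13(z - 8)^(-2) - (z - 8)^(-1)
Step 3: This finite sum is the Laurent series of f about z = 8.
Step 4: Coefficient of (z - 8)^(-1) = coefficient of (z - 8) in the re-centred numerator = -1

-1


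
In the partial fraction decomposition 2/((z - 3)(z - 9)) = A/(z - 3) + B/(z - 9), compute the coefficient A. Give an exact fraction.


Step 1: Multiply both sides by (z - 3) and set z = 3
Step 2: A = 2 / (3 - 9)
Step 3: A = 2 / (-6)
Step 4: A = -1/3

-1/3


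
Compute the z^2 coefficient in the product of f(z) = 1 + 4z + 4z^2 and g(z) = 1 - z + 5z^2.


Step 1: z^2 term in f*g comes from: (1)*(5z^2) + (4z)*(-z) + (4z^2)*(1)
Step 2: = 5 - 4 + 4
Step 3: = 5

5


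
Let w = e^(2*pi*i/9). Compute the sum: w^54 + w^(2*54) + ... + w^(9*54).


Step 1: The sum sum_{j=1}^{n} w^(k*j) equals n if n | k, else 0.
Step 2: Here n = 9, k = 54
Step 3: Does n divide k? 9 | 54 -> True
Step 4: Sum = 9

9


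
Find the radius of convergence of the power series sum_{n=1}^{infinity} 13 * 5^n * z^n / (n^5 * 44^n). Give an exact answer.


Step 1: General term a_n = 13 * 5^n / (n^5 * 44^n)
Step 2: By the root test, |a_n|^(1/n) = 13^(1/n) * 5 / (n^(5/n) * 44) -> 5/44 as n -> infinity (since 13^(1/n) -> 1 and n^(5/n) -> 1)
Step 3: R = 1/lim|a_n|^(1/n) = 44/5

44/5


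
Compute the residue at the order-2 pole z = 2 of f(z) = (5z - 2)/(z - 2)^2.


Step 1: Pole of order 2 at z = 2
Step 2: Res = lim d/dz [(z - 2)^2 * f(z)] as z -> 2
Step 3: (z - 2)^2 * f(z) = 5z - 2
Step 4: d/dz[5z - 2] = 5

5


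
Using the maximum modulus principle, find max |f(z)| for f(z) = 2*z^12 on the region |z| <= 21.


Step 1: On |z| = 21, |f(z)| = 2 * |z|^12 = 2 * 21^12
Step 2: By maximum modulus principle, maximum is on boundary.
Step 3: Maximum = 2 * 7355827511386641 = 14711655022773282

14711655022773282


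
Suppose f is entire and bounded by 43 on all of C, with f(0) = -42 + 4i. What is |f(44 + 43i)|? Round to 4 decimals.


Step 1: By Liouville's theorem, a bounded entire function is constant.
Step 2: f(z) = f(0) = -42 + 4i for all z.
Step 3: |f(w)| = |-42 + 4i| = sqrt(1764 + 16)
Step 4: = 42.19

42.19


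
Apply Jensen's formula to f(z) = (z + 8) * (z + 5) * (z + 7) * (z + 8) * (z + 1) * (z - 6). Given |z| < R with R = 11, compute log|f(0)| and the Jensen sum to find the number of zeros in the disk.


Jensen's formula: (1/2pi)*integral log|f(Re^it)|dt = log|f(0)| + sum_{|a_k|<R} log(R/|a_k|)
Step 1: f(0) = 8 * 5 * 7 * 8 * 1 * (-6) = -13440
Step 2: log|f(0)| = log|-8| + log|-5| + log|-7| + log|-8| + log|-1| + log|6| = 9.506
Step 3: Zeros inside |z| < 11: -8, -5, -7, -8, -1, 6
Step 4: Jensen sum = log(11/8) + log(11/5) + log(11/7) + log(11/8) + log(11/1) + log(11/6) = 4.8814
Step 5: n(R) = number of terms in the Jensen sum = count of zeros inside |z| < 11 = 6

6


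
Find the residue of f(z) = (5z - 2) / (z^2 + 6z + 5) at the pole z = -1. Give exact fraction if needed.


Step 1: Q(z) = z^2 + 6z + 5 = (z + 1)(z + 5)
Step 2: Q'(z) = 2z + 6
Step 3: Q'(-1) = 4, P(-1) = -7
Step 4: Res = P(-1)/Q'(-1) = -7/4 = -7/4

-7/4


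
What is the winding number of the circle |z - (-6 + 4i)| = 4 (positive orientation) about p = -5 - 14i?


Step 1: Center c = (-6, 4), radius = 4
Step 2: |p - c|^2 = 1^2 + (-18)^2 = 325
Step 3: r^2 = 16
Step 4: |p-c| > r so winding number = 0

0


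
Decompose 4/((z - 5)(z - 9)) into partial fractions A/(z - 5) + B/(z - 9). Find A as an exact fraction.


Step 1: Multiply both sides by (z - 5) and set z = 5
Step 2: A = 4 / (5 - 9)
Step 3: A = 4 / (-4)
Step 4: A = -1

-1


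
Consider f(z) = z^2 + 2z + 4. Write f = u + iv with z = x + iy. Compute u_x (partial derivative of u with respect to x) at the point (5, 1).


Step 1: f(z) = (x+iy)^2 + 2(x+iy) + 4
Step 2: u = (x^2 - y^2) + 2x + 4
Step 3: u_x = 2x + 2
Step 4: At (5, 1): u_x = 10 + 2 = 12

12


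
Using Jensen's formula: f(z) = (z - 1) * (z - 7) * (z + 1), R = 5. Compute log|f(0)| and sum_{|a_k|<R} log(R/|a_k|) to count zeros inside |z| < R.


Jensen's formula: (1/2pi)*integral log|f(Re^it)|dt = log|f(0)| + sum_{|a_k|<R} log(R/|a_k|)
Step 1: f(0) = (-1) * (-7) * 1 = 7
Step 2: log|f(0)| = log|1| + log|7| + log|-1| = 1.9459
Step 3: Zeros inside |z| < 5: 1, -1
Step 4: Jensen sum = log(5/1) + log(5/1) = 3.2189
Step 5: n(R) = number of terms in the Jensen sum = count of zeros inside |z| < 5 = 2

2


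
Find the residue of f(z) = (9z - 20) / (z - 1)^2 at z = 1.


Step 1: Pole of order 2 at z = 1
Step 2: Res = lim d/dz [(z - 1)^2 * f(z)] as z -> 1
Step 3: (z - 1)^2 * f(z) = 9z - 20
Step 4: d/dz[9z - 20] = 9

9


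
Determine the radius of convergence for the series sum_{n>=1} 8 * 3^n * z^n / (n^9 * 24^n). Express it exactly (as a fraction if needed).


Step 1: General term a_n = 8 * 3^n / (n^9 * 24^n)
Step 2: By the root test, |a_n|^(1/n) = 8^(1/n) * 3 / (n^(9/n) * 24) -> 3/24 as n -> infinity (since 8^(1/n) -> 1 and n^(9/n) -> 1)
Step 3: R = 1/lim|a_n|^(1/n) = 24/3 = 8

8


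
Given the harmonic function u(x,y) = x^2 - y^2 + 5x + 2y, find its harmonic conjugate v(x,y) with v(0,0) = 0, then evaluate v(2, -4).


Step 1: v_x = -u_y = 2y - 2
Step 2: v_y = u_x = 2x + 5
Step 3: v = 2xy - 2x + 5y + C
Step 4: v(0,0) = 0 => C = 0
Step 5: v(2, -4) = -40

-40


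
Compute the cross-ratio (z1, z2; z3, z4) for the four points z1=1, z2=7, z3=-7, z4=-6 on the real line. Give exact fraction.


Step 1: (z1-z3)(z2-z4) = 8 * 13 = 104
Step 2: (z1-z4)(z2-z3) = 7 * 14 = 98
Step 3: Cross-ratio = 104/98 = 52/49

52/49


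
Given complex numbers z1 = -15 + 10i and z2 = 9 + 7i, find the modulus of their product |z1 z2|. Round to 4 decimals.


Step 1: |z1| = sqrt((-15)^2 + 10^2) = sqrt(325)
Step 2: |z2| = sqrt(9^2 + 7^2) = sqrt(130)
Step 3: |z1*z2| = |z1|*|z2| = sqrt(325) * sqrt(130) = sqrt(325 * 130) = sqrt(42250)
Step 4: = 205.548

205.548


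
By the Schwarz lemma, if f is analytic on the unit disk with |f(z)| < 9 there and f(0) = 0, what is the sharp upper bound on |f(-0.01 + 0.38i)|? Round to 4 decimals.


Step 1: g = f/9 maps D -> D with g(0) = 0, so by the Schwarz lemma |g(z)| <= |z|, i.e. |f(z)| <= 9|z|; this is sharp (f(z) = 9z).
Step 2: |z0|^2 = (-0.01)^2 + 0.38^2 = 0.1445
Step 3: |z0| = sqrt(0.1445) = 0.380132
Step 4: Best bound = 9 * |z0| = 9 * 0.380132 = 3.4212

3.4212


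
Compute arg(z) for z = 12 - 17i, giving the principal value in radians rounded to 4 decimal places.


Step 1: z = 12 - 17i
Step 2: arg(z) = atan2(-17, 12)
Step 3: arg(z) = -0.9561

-0.9561


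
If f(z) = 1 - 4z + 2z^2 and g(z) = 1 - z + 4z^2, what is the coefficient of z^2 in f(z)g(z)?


Step 1: z^2 term in f*g comes from: (1)*(4z^2) + (-4z)*(-z) + (2z^2)*(1)
Step 2: = 4 + 4 + 2
Step 3: = 10

10


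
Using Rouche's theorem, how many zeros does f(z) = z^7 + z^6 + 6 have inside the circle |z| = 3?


Step 1: On |z| = 3 the three terms have sizes |z^7| = 3^7 = 2187, |z^6| = 3^6 = 729, |6| = 6
Step 2: The dominant term is g(z) = z^7; let h(z) = z^6 + 6 so f = g + h
Step 3: On |z| = 3: |g| = 2187 and |h| <= 729 + 6 = 735
Step 4: Since 2187 > 735, |h| < |g| on |z| = 3, so by Rouche f has the same number of zeros as g inside |z| < 3
Step 5: g(z) = z^7 has 7 zeros (all at the origin) inside |z| < 3. Answer = 7

7


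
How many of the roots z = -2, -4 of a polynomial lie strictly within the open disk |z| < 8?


Step 1: Check each root:
  z = -2: |-2| = 2 < 8
  z = -4: |-4| = 4 < 8
Step 2: Count = 2

2


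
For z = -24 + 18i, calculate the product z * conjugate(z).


Step 1: conj(z) = -24 - 18i
Step 2: z * conj(z) = (-24)^2 + 18^2
Step 3: = 576 + 324 = 900

900


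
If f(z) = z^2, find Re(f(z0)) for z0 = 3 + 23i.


Step 1: z0 = 3 + 23i
Step 2: z0^2 = 3^2 - 23^2 + 138i
Step 3: real part = 9 - 529 = -520

-520


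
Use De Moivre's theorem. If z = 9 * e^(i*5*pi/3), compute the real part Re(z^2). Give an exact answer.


Step 1: By De Moivre's theorem, z^2 = 9^2 * e^(i*2*5*pi/3) = 81 * (cos(10*pi/3) + i*sin(10*pi/3))
Step 2: |z|^2 = 9^2 = 81
Step 3: Reduce the angle mod 2*pi: 10*pi/3 - 2*pi = 4*pi/3
Step 4: cos(4*pi/3) = -1/2
Step 5: Re(z^2) = 81 * (-1/2) = -81/2

-81/2


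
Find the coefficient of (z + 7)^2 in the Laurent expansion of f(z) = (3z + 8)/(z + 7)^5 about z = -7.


Step 1: Write the numerator in powers of (z + 7): 3z + 8 = 3(z + 7) + (3*(-7) + 8) = 3(z + 7) - 13
Step 2: Divide by (z + 7)^5: f(z) = -13(z + 7)^(-5) + 3(z + 7)^(-4)
Step 3: This finite sum is the Laurent series of f about z = -7.
Step 4: Only the powers -5 and -4 appear, so the coefficient of (z + 7)^2 = 0

0


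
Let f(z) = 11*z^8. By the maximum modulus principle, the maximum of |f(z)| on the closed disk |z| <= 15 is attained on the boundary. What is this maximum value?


Step 1: On |z| = 15, |f(z)| = 11 * |z|^8 = 11 * 15^8
Step 2: By maximum modulus principle, maximum is on boundary.
Step 3: Maximum = 11 * 2562890625 = 28191796875

28191796875


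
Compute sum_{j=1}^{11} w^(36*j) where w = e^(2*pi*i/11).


Step 1: The sum sum_{j=1}^{n} w^(k*j) equals n if n | k, else 0.
Step 2: Here n = 11, k = 36
Step 3: Does n divide k? 11 | 36 -> False
Step 4: Sum = 0

0


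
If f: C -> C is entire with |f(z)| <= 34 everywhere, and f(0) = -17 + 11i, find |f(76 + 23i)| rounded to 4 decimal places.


Step 1: By Liouville's theorem, a bounded entire function is constant.
Step 2: f(z) = f(0) = -17 + 11i for all z.
Step 3: |f(w)| = |-17 + 11i| = sqrt(289 + 121)
Step 4: = 20.2485

20.2485


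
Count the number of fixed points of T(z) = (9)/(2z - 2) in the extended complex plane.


Step 1: Fixed points satisfy T(z) = z
Step 2: 2z^2 - 2z - 9 = 0
Step 3: Discriminant = (-2)^2 - 4*2*(-9) = 76
Step 4: Number of fixed points = 2

2


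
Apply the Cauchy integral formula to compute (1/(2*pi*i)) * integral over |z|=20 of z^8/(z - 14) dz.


Step 1: f(z) = z^8, a = 14 is inside |z| = 20
Step 2: By Cauchy integral formula: (1/(2pi*i)) * integral = f(a)
Step 3: f(14) = 14^8 = 1475789056

1475789056


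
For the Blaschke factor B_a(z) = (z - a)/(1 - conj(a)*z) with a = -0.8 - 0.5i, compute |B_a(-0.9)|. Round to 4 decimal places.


Step 1: Numerator z0 - a = -0.9 - (-0.8 - 0.5i) = -0.1 + 0.5i
Step 2: Denominator 1 - conj(a)*z0 = 1 - (-0.8 + 0.5i)*(-0.9) = 0.28 + 0.45i
Step 3: |z0 - a|^2 = (-0.1)^2 + 0.5^2 = 0.26; |1 - conj(a)*z0|^2 = 0.28^2 + 0.45^2 = 0.2809
Step 4: |B_a(-0.9)| = sqrt(0.26 / 0.2809) = sqrt(0.925596)
Step 5: = 0.9621

0.9621


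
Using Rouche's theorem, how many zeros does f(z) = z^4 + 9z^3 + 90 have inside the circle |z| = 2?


Step 1: On |z| = 2 the three terms have sizes |z^4| = 2^4 = 16, |9z^3| = 9*2^3 = 72, |90| = 90
Step 2: The dominant term is g(z) = 90; let h(z) = z^4 + 9z^3 so f = g + h
Step 3: On |z| = 2: |g| = 90 and |h| <= 16 + 72 = 88
Step 4: Since 90 > 88, |h| < |g| on |z| = 2, so by Rouche f has the same number of zeros as g inside |z| < 2
Step 5: g(z) = 90 is a nonzero constant with no zeros inside |z| < 2. Answer = 0

0


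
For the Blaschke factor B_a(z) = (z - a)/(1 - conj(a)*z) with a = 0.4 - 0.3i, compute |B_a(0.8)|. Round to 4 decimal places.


Step 1: Numerator z0 - a = 0.8 - (0.4 - 0.3i) = 0.4 + 0.3i
Step 2: Denominator 1 - conj(a)*z0 = 1 - (0.4 + 0.3i)*0.8 = 0.68 - 0.24i
Step 3: |z0 - a|^2 = 0.4^2 + 0.3^2 = 0.25; |1 - conj(a)*z0|^2 = 0.68^2 + (-0.24)^2 = 0.52
Step 4: |B_a(0.8)| = sqrt(0.25 / 0.52) = sqrt(0.480769)
Step 5: = 0.6934

0.6934


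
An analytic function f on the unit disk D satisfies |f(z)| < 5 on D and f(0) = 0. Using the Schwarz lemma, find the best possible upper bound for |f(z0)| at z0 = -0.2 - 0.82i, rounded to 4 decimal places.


Step 1: g = f/5 maps D -> D with g(0) = 0, so by the Schwarz lemma |g(z)| <= |z|, i.e. |f(z)| <= 5|z|; this is sharp (f(z) = 5z).
Step 2: |z0|^2 = (-0.2)^2 + (-0.82)^2 = 0.7124
Step 3: |z0| = sqrt(0.7124) = 0.844038
Step 4: Best bound = 5 * |z0| = 5 * 0.844038 = 4.2202

4.2202


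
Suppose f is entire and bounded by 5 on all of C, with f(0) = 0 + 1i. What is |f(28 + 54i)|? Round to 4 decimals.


Step 1: By Liouville's theorem, a bounded entire function is constant.
Step 2: f(z) = f(0) = 0 + 1i for all z.
Step 3: |f(w)| = |0 + 1i| = sqrt(0 + 1)
Step 4: = 1.0

1.0


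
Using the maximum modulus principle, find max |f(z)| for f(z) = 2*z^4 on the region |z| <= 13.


Step 1: On |z| = 13, |f(z)| = 2 * |z|^4 = 2 * 13^4
Step 2: By maximum modulus principle, maximum is on boundary.
Step 3: Maximum = 2 * 28561 = 57122

57122


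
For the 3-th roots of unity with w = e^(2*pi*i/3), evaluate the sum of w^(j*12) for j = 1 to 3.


Step 1: The sum sum_{j=1}^{n} w^(k*j) equals n if n | k, else 0.
Step 2: Here n = 3, k = 12
Step 3: Does n divide k? 3 | 12 -> True
Step 4: Sum = 3

3


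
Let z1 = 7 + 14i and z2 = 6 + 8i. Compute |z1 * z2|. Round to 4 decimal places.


Step 1: |z1| = sqrt(7^2 + 14^2) = sqrt(245)
Step 2: |z2| = sqrt(6^2 + 8^2) = sqrt(100)
Step 3: |z1*z2| = |z1|*|z2| = sqrt(245) * sqrt(100) = sqrt(245 * 100) = sqrt(24500)
Step 4: = 156.5248

156.5248


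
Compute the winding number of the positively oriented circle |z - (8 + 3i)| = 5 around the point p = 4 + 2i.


Step 1: Center c = (8, 3), radius = 5
Step 2: |p - c|^2 = (-4)^2 + (-1)^2 = 17
Step 3: r^2 = 25
Step 4: |p-c| < r so winding number = 1

1


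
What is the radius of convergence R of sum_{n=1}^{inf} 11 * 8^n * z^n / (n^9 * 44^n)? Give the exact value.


Step 1: General term a_n = 11 * 8^n / (n^9 * 44^n)
Step 2: By the root test, |a_n|^(1/n) = 11^(1/n) * 8 / (n^(9/n) * 44) -> 8/44 as n -> infinity (since 11^(1/n) -> 1 and n^(9/n) -> 1)
Step 3: R = 1/lim|a_n|^(1/n) = 44/8 = 11/2

11/2


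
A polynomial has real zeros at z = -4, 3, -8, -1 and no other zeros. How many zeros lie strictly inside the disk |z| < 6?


Step 1: Check each root:
  z = -4: |-4| = 4 < 6
  z = 3: |3| = 3 < 6
  z = -8: |-8| = 8 >= 6
  z = -1: |-1| = 1 < 6
Step 2: Count = 3

3


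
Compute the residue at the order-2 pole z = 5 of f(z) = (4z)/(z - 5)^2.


Step 1: Pole of order 2 at z = 5
Step 2: Res = lim d/dz [(z - 5)^2 * f(z)] as z -> 5
Step 3: (z - 5)^2 * f(z) = 4z
Step 4: d/dz[4z] = 4

4


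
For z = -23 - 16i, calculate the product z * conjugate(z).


Step 1: conj(z) = -23 + 16i
Step 2: z * conj(z) = (-23)^2 + (-16)^2
Step 3: = 529 + 256 = 785

785


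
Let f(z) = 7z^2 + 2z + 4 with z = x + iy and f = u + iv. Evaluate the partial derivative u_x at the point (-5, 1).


Step 1: f(z) = 7(x+iy)^2 + 2(x+iy) + 4
Step 2: u = 7(x^2 - y^2) + 2x + 4
Step 3: u_x = 14x + 2
Step 4: At (-5, 1): u_x = -70 + 2 = -68

-68


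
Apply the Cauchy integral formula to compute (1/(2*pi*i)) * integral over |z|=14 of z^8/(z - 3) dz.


Step 1: f(z) = z^8, a = 3 is inside |z| = 14
Step 2: By Cauchy integral formula: (1/(2pi*i)) * integral = f(a)
Step 3: f(3) = 3^8 = 6561

6561


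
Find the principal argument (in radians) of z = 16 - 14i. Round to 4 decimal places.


Step 1: z = 16 - 14i
Step 2: arg(z) = atan2(-14, 16)
Step 3: arg(z) = -0.7188

-0.7188


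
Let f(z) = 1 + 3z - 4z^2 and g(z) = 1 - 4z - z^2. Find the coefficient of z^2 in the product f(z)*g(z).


Step 1: z^2 term in f*g comes from: (1)*(-z^2) + (3z)*(-4z) + (-4z^2)*(1)
Step 2: = -1 - 12 - 4
Step 3: = -17

-17


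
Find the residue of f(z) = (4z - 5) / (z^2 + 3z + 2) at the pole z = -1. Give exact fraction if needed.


Step 1: Q(z) = z^2 + 3z + 2 = (z + 1)(z + 2)
Step 2: Q'(z) = 2z + 3
Step 3: Q'(-1) = 1, P(-1) = -9
Step 4: Res = P(-1)/Q'(-1) = -9/1 = -9

-9


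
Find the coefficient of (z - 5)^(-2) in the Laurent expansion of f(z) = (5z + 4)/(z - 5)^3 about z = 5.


Step 1: Write the numerator in powers of (z - 5): 5z + 4 = 5(z - 5) + (5*5 + 4) = 5(z - 5) + 29
Step 2: Divide by (z - 5)^3: f(z) = 29(z - 5)^(-3) + 5(z - 5)^(-2)
Step 3: This finite sum is the Laurent series of f about z = 5.
Step 4: Coefficient of (z - 5)^(-2) = coefficient of (z - 5) in the re-centred numerator = 5

5


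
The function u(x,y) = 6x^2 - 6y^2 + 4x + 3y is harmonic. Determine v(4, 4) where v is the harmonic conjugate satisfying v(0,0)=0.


Step 1: v_x = -u_y = 12y - 3
Step 2: v_y = u_x = 12x + 4
Step 3: v = 12xy - 3x + 4y + C
Step 4: v(0,0) = 0 => C = 0
Step 5: v(4, 4) = 196

196


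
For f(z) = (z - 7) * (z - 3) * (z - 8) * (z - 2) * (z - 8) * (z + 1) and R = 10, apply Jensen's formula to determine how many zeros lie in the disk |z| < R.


Jensen's formula: (1/2pi)*integral log|f(Re^it)|dt = log|f(0)| + sum_{|a_k|<R} log(R/|a_k|)
Step 1: f(0) = (-7) * (-3) * (-8) * (-2) * (-8) * 1 = -2688
Step 2: log|f(0)| = log|7| + log|3| + log|8| + log|2| + log|8| + log|-1| = 7.8966
Step 3: Zeros inside |z| < 10: 7, 3, 8, 2, 8, -1
Step 4: Jensen sum = log(10/7) + log(10/3) + log(10/8) + log(10/2) + log(10/8) + log(10/1) = 5.919
Step 5: n(R) = number of terms in the Jensen sum = count of zeros inside |z| < 10 = 6

6


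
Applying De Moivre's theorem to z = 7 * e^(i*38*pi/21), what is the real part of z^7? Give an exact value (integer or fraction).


Step 1: By De Moivre's theorem, z^7 = 7^7 * e^(i*7*38*pi/21) = 823543 * (cos(38*pi/3) + i*sin(38*pi/3))
Step 2: |z|^7 = 7^7 = 823543
Step 3: Reduce the angle mod 2*pi: 38*pi/3 - 12*pi = 2*pi/3
Step 4: cos(2*pi/3) = -1/2
Step 5: Re(z^7) = 823543 * (-1/2) = -823543/2

-823543/2


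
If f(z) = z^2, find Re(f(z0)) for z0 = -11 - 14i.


Step 1: z0 = -11 - 14i
Step 2: z0^2 = (-11)^2 - (-14)^2 + 308i
Step 3: real part = 121 - 196 = -75

-75


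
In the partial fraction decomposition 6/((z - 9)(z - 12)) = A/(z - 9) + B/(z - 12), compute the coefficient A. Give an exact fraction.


Step 1: Multiply both sides by (z - 9) and set z = 9
Step 2: A = 6 / (9 - 12)
Step 3: A = 6 / (-3)
Step 4: A = -2

-2


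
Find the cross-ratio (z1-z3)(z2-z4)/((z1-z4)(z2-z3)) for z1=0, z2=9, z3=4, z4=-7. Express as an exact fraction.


Step 1: (z1-z3)(z2-z4) = (-4) * 16 = -64
Step 2: (z1-z4)(z2-z3) = 7 * 5 = 35
Step 3: Cross-ratio = -64/35 = -64/35

-64/35


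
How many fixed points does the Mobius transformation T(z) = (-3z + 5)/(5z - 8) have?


Step 1: Fixed points satisfy T(z) = z
Step 2: 5z^2 - 5z - 5 = 0
Step 3: Discriminant = (-5)^2 - 4*5*(-5) = 125
Step 4: Number of fixed points = 2

2


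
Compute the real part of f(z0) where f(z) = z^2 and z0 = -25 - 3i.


Step 1: z0 = -25 - 3i
Step 2: z0^2 = (-25)^2 - (-3)^2 + 150i
Step 3: real part = 625 - 9 = 616

616


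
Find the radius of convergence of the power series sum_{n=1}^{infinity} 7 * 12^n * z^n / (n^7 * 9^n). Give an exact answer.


Step 1: General term a_n = 7 * 12^n / (n^7 * 9^n)
Step 2: By the root test, |a_n|^(1/n) = 7^(1/n) * 12 / (n^(7/n) * 9) -> 12/9 as n -> infinity (since 7^(1/n) -> 1 and n^(7/n) -> 1)
Step 3: R = 1/lim|a_n|^(1/n) = 9/12 = 3/4

3/4


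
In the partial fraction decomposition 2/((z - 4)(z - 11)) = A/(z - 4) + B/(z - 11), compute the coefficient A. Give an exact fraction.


Step 1: Multiply both sides by (z - 4) and set z = 4
Step 2: A = 2 / (4 - 11)
Step 3: A = 2 / (-7)
Step 4: A = -2/7

-2/7


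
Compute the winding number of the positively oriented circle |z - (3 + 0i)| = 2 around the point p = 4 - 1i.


Step 1: Center c = (3, 0), radius = 2
Step 2: |p - c|^2 = 1^2 + (-1)^2 = 2
Step 3: r^2 = 4
Step 4: |p-c| < r so winding number = 1

1


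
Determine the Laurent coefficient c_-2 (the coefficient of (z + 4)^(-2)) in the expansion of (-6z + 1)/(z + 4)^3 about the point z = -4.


Step 1: Write the numerator in powers of (z + 4): -6z + 1 = -6(z + 4) + (-6*(-4) + 1) = -6(z + 4) + 25
Step 2: Divide by (z + 4)^3: f(z) = 25(z + 4)^(-3) - 6(z + 4)^(-2)
Step 3: This finite sum is the Laurent series of f about z = -4.
Step 4: Coefficient of (z + 4)^(-2) = coefficient of (z + 4) in the re-centred numerator = -6

-6


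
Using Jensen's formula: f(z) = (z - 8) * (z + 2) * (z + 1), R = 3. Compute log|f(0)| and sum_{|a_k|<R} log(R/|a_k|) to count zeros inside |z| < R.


Jensen's formula: (1/2pi)*integral log|f(Re^it)|dt = log|f(0)| + sum_{|a_k|<R} log(R/|a_k|)
Step 1: f(0) = (-8) * 2 * 1 = -16
Step 2: log|f(0)| = log|8| + log|-2| + log|-1| = 2.7726
Step 3: Zeros inside |z| < 3: -2, -1
Step 4: Jensen sum = log(3/2) + log(3/1) = 1.5041
Step 5: n(R) = number of terms in the Jensen sum = count of zeros inside |z| < 3 = 2

2


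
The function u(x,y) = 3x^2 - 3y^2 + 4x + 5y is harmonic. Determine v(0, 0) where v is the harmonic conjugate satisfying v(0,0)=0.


Step 1: v_x = -u_y = 6y - 5
Step 2: v_y = u_x = 6x + 4
Step 3: v = 6xy - 5x + 4y + C
Step 4: v(0,0) = 0 => C = 0
Step 5: v(0, 0) = 0

0


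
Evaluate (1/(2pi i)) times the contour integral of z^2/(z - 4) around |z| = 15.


Step 1: f(z) = z^2, a = 4 is inside |z| = 15
Step 2: By Cauchy integral formula: (1/(2pi*i)) * integral = f(a)
Step 3: f(4) = 4^2 = 16

16


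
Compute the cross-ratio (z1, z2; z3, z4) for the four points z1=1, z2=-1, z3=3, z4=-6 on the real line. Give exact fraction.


Step 1: (z1-z3)(z2-z4) = (-2) * 5 = -10
Step 2: (z1-z4)(z2-z3) = 7 * (-4) = -28
Step 3: Cross-ratio = 10/28 = 5/14

5/14


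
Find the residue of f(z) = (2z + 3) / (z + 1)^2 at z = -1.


Step 1: Pole of order 2 at z = -1
Step 2: Res = lim d/dz [(z + 1)^2 * f(z)] as z -> -1
Step 3: (z + 1)^2 * f(z) = 2z + 3
Step 4: d/dz[2z + 3] = 2

2


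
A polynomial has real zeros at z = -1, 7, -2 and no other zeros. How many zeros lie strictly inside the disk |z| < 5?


Step 1: Check each root:
  z = -1: |-1| = 1 < 5
  z = 7: |7| = 7 >= 5
  z = -2: |-2| = 2 < 5
Step 2: Count = 2

2


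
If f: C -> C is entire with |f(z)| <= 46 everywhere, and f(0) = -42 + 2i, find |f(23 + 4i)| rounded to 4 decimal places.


Step 1: By Liouville's theorem, a bounded entire function is constant.
Step 2: f(z) = f(0) = -42 + 2i for all z.
Step 3: |f(w)| = |-42 + 2i| = sqrt(1764 + 4)
Step 4: = 42.0476

42.0476


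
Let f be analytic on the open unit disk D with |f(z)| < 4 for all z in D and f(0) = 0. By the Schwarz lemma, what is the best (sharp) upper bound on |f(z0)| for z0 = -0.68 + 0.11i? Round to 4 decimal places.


Step 1: g = f/4 maps D -> D with g(0) = 0, so by the Schwarz lemma |g(z)| <= |z|, i.e. |f(z)| <= 4|z|; this is sharp (f(z) = 4z).
Step 2: |z0|^2 = (-0.68)^2 + 0.11^2 = 0.4745
Step 3: |z0| = sqrt(0.4745) = 0.68884
Step 4: Best bound = 4 * |z0| = 4 * 0.68884 = 2.7554

2.7554


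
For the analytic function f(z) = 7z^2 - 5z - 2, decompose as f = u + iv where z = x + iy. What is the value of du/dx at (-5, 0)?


Step 1: f(z) = 7(x+iy)^2 - 5(x+iy) - 2
Step 2: u = 7(x^2 - y^2) - 5x - 2
Step 3: u_x = 14x - 5
Step 4: At (-5, 0): u_x = -70 - 5 = -75

-75


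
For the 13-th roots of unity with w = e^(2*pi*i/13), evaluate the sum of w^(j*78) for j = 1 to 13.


Step 1: The sum sum_{j=1}^{n} w^(k*j) equals n if n | k, else 0.
Step 2: Here n = 13, k = 78
Step 3: Does n divide k? 13 | 78 -> True
Step 4: Sum = 13

13


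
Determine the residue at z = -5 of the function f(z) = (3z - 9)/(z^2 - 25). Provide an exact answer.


Step 1: Q(z) = z^2 - 25 = (z + 5)(z - 5)
Step 2: Q'(z) = 2z
Step 3: Q'(-5) = -10, P(-5) = -24
Step 4: Res = P(-5)/Q'(-5) = -24/(-10) = 12/5

12/5


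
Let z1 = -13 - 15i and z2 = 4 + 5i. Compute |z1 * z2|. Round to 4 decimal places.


Step 1: |z1| = sqrt((-13)^2 + (-15)^2) = sqrt(394)
Step 2: |z2| = sqrt(4^2 + 5^2) = sqrt(41)
Step 3: |z1*z2| = |z1|*|z2| = sqrt(394) * sqrt(41) = sqrt(394 * 41) = sqrt(16154)
Step 4: = 127.0984

127.0984


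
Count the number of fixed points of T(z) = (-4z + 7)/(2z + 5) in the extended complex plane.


Step 1: Fixed points satisfy T(z) = z
Step 2: 2z^2 + 9z - 7 = 0
Step 3: Discriminant = 9^2 - 4*2*(-7) = 137
Step 4: Number of fixed points = 2

2


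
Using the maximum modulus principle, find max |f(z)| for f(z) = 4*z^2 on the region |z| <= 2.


Step 1: On |z| = 2, |f(z)| = 4 * |z|^2 = 4 * 2^2
Step 2: By maximum modulus principle, maximum is on boundary.
Step 3: Maximum = 4 * 4 = 16

16


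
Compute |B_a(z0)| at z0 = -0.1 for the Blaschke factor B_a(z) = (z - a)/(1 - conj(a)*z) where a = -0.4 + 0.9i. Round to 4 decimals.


Step 1: Numerator z0 - a = -0.1 - (-0.4 + 0.9i) = 0.3 - 0.9i
Step 2: Denominator 1 - conj(a)*z0 = 1 - (-0.4 - 0.9i)*(-0.1) = 0.96 - 0.09i
Step 3: |z0 - a|^2 = 0.3^2 + (-0.9)^2 = 0.9; |1 - conj(a)*z0|^2 = 0.96^2 + (-0.09)^2 = 0.9297
Step 4: |B_a(-0.1)| = sqrt(0.9 / 0.9297) = sqrt(0.968054)
Step 5: = 0.9839

0.9839


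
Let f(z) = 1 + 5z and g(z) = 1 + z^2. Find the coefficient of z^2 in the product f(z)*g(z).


Step 1: z^2 term in f*g comes from: (1)*(z^2) + (5z)*(0) + (0)*(1)
Step 2: = 1 + 0 + 0
Step 3: = 1

1


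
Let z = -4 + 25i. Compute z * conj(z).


Step 1: conj(z) = -4 - 25i
Step 2: z * conj(z) = (-4)^2 + 25^2
Step 3: = 16 + 625 = 641

641


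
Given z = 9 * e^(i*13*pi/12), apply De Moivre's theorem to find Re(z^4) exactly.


Step 1: By De Moivre's theorem, z^4 = 9^4 * e^(i*4*13*pi/12) = 6561 * (cos(13*pi/3) + i*sin(13*pi/3))
Step 2: |z|^4 = 9^4 = 6561
Step 3: Reduce the angle mod 2*pi: 13*pi/3 - 4*pi = pi/3
Step 4: cos(pi/3) = 1/2
Step 5: Re(z^4) = 6561 * 1/2 = 6561/2

6561/2


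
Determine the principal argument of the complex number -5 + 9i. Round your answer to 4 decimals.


Step 1: z = -5 + 9i
Step 2: arg(z) = atan2(9, -5)
Step 3: arg(z) = 2.0779

2.0779


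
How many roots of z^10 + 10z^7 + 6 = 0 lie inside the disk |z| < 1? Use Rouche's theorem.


Step 1: On |z| = 1 the three terms have sizes |z^10| = 1^10 = 1, |10z^7| = 10*1^7 = 10, |6| = 6
Step 2: The dominant term is g(z) = 10z^7; let h(z) = z^10 + 6 so f = g + h
Step 3: On |z| = 1: |g| = 10 and |h| <= 1 + 6 = 7
Step 4: Since 10 > 7, |h| < |g| on |z| = 1, so by Rouche f has the same number of zeros as g inside |z| < 1
Step 5: g(z) = 10z^7 has 7 zeros (at the origin, multiplicity 7) inside |z| < 1. Answer = 7

7


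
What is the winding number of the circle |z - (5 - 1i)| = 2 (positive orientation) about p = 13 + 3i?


Step 1: Center c = (5, -1), radius = 2
Step 2: |p - c|^2 = 8^2 + 4^2 = 80
Step 3: r^2 = 4
Step 4: |p-c| > r so winding number = 0

0


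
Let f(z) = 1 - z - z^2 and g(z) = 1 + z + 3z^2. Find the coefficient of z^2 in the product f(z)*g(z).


Step 1: z^2 term in f*g comes from: (1)*(3z^2) + (-z)*(z) + (-z^2)*(1)
Step 2: = 3 - 1 - 1
Step 3: = 1

1


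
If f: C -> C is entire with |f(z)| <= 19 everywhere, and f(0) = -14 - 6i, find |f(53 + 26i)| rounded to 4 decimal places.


Step 1: By Liouville's theorem, a bounded entire function is constant.
Step 2: f(z) = f(0) = -14 - 6i for all z.
Step 3: |f(w)| = |-14 - 6i| = sqrt(196 + 36)
Step 4: = 15.2315

15.2315


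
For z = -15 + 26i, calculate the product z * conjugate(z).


Step 1: conj(z) = -15 - 26i
Step 2: z * conj(z) = (-15)^2 + 26^2
Step 3: = 225 + 676 = 901

901


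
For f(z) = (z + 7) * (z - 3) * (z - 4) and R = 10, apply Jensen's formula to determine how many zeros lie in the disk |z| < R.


Jensen's formula: (1/2pi)*integral log|f(Re^it)|dt = log|f(0)| + sum_{|a_k|<R} log(R/|a_k|)
Step 1: f(0) = 7 * (-3) * (-4) = 84
Step 2: log|f(0)| = log|-7| + log|3| + log|4| = 4.4308
Step 3: Zeros inside |z| < 10: -7, 3, 4
Step 4: Jensen sum = log(10/7) + log(10/3) + log(10/4) = 2.4769
Step 5: n(R) = number of terms in the Jensen sum = count of zeros inside |z| < 10 = 3

3


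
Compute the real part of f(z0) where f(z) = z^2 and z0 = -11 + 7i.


Step 1: z0 = -11 + 7i
Step 2: z0^2 = (-11)^2 - 7^2 - 154i
Step 3: real part = 121 - 49 = 72

72


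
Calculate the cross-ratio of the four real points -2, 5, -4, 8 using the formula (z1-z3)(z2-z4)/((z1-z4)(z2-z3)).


Step 1: (z1-z3)(z2-z4) = 2 * (-3) = -6
Step 2: (z1-z4)(z2-z3) = (-10) * 9 = -90
Step 3: Cross-ratio = 6/90 = 1/15

1/15


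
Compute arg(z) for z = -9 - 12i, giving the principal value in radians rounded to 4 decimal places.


Step 1: z = -9 - 12i
Step 2: arg(z) = atan2(-12, -9)
Step 3: arg(z) = -2.2143

-2.2143


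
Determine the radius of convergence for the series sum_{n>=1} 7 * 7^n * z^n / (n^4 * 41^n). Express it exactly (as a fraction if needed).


Step 1: General term a_n = 7 * 7^n / (n^4 * 41^n)
Step 2: By the root test, |a_n|^(1/n) = 7^(1/n) * 7 / (n^(4/n) * 41) -> 7/41 as n -> infinity (since 7^(1/n) -> 1 and n^(4/n) -> 1)
Step 3: R = 1/lim|a_n|^(1/n) = 41/7

41/7


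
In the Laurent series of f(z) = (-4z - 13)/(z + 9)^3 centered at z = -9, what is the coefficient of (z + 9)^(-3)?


Step 1: Write the numerator in powers of (z + 9): -4z - 13 = -4(z + 9) + (-4*(-9) - 13) = -4(z + 9) + 23
Step 2: Divide by (z + 9)^3: f(z) = 23(z + 9)^(-3) - 4(z + 9)^(-2)
Step 3: This finite sum is the Laurent series of f about z = -9.
Step 4: Coefficient of (z + 9)^(-3) = -4*(-9) - 13 = 23

23


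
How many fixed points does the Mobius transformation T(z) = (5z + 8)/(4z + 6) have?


Step 1: Fixed points satisfy T(z) = z
Step 2: 4z^2 + z - 8 = 0
Step 3: Discriminant = 1^2 - 4*4*(-8) = 129
Step 4: Number of fixed points = 2

2


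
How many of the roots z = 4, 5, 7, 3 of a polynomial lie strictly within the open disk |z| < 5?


Step 1: Check each root:
  z = 4: |4| = 4 < 5
  z = 5: |5| = 5 >= 5
  z = 7: |7| = 7 >= 5
  z = 3: |3| = 3 < 5
Step 2: Count = 2

2


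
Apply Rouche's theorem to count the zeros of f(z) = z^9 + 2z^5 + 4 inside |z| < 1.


Step 1: On |z| = 1 the three terms have sizes |z^9| = 1^9 = 1, |2z^5| = 2*1^5 = 2, |4| = 4
Step 2: The dominant term is g(z) = 4; let h(z) = z^9 + 2z^5 so f = g + h
Step 3: On |z| = 1: |g| = 4 and |h| <= 1 + 2 = 3
Step 4: Since 4 > 3, |h| < |g| on |z| = 1, so by Rouche f has the same number of zeros as g inside |z| < 1
Step 5: g(z) = 4 is a nonzero constant with no zeros inside |z| < 1. Answer = 0

0


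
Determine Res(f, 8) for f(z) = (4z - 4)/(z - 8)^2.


Step 1: Pole of order 2 at z = 8
Step 2: Res = lim d/dz [(z - 8)^2 * f(z)] as z -> 8
Step 3: (z - 8)^2 * f(z) = 4z - 4
Step 4: d/dz[4z - 4] = 4

4


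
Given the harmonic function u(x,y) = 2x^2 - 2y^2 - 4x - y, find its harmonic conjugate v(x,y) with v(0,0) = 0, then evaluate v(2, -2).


Step 1: v_x = -u_y = 4y + 1
Step 2: v_y = u_x = 4x - 4
Step 3: v = 4xy + x - 4y + C
Step 4: v(0,0) = 0 => C = 0
Step 5: v(2, -2) = -6

-6


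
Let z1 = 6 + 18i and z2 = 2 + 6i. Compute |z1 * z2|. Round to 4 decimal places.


Step 1: |z1| = sqrt(6^2 + 18^2) = sqrt(360)
Step 2: |z2| = sqrt(2^2 + 6^2) = sqrt(40)
Step 3: |z1*z2| = |z1|*|z2| = sqrt(360) * sqrt(40) = sqrt(360 * 40) = sqrt(14400)
Step 4: = 120.0

120.0


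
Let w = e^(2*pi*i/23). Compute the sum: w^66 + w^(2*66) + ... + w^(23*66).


Step 1: The sum sum_{j=1}^{n} w^(k*j) equals n if n | k, else 0.
Step 2: Here n = 23, k = 66
Step 3: Does n divide k? 23 | 66 -> False
Step 4: Sum = 0

0


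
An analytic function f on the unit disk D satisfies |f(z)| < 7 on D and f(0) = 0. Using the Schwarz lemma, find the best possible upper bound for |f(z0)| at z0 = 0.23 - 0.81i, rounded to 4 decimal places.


Step 1: g = f/7 maps D -> D with g(0) = 0, so by the Schwarz lemma |g(z)| <= |z|, i.e. |f(z)| <= 7|z|; this is sharp (f(z) = 7z).
Step 2: |z0|^2 = 0.23^2 + (-0.81)^2 = 0.709
Step 3: |z0| = sqrt(0.709) = 0.842021
Step 4: Best bound = 7 * |z0| = 7 * 0.842021 = 5.8941

5.8941


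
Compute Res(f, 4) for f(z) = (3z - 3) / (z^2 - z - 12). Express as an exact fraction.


Step 1: Q(z) = z^2 - z - 12 = (z - 4)(z + 3)
Step 2: Q'(z) = 2z - 1
Step 3: Q'(4) = 7, P(4) = 9
Step 4: Res = P(4)/Q'(4) = 9/7 = 9/7

9/7


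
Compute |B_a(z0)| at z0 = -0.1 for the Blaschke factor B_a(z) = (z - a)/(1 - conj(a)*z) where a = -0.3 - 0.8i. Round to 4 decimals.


Step 1: Numerator z0 - a = -0.1 - (-0.3 - 0.8i) = 0.2 + 0.8i
Step 2: Denominator 1 - conj(a)*z0 = 1 - (-0.3 + 0.8i)*(-0.1) = 0.97 + 0.08i
Step 3: |z0 - a|^2 = 0.2^2 + 0.8^2 = 0.68; |1 - conj(a)*z0|^2 = 0.97^2 + 0.08^2 = 0.9473
Step 4: |B_a(-0.1)| = sqrt(0.68 / 0.9473) = sqrt(0.71783)
Step 5: = 0.8472

0.8472


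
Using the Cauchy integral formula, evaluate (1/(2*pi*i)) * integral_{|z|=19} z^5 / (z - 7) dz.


Step 1: f(z) = z^5, a = 7 is inside |z| = 19
Step 2: By Cauchy integral formula: (1/(2pi*i)) * integral = f(a)
Step 3: f(7) = 7^5 = 16807

16807


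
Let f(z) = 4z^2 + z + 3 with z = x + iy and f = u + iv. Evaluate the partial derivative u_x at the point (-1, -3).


Step 1: f(z) = 4(x+iy)^2 + (x+iy) + 3
Step 2: u = 4(x^2 - y^2) + x + 3
Step 3: u_x = 8x + 1
Step 4: At (-1, -3): u_x = -8 + 1 = -7

-7


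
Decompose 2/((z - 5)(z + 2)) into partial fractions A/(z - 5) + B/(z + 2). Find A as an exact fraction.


Step 1: Multiply both sides by (z - 5) and set z = 5
Step 2: A = 2 / (5 + 2)
Step 3: A = 2 / 7
Step 4: A = 2/7

2/7


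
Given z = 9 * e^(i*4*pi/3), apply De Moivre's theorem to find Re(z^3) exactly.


Step 1: By De Moivre's theorem, z^3 = 9^3 * e^(i*3*4*pi/3) = 729 * (cos(4*pi) + i*sin(4*pi))
Step 2: |z|^3 = 9^3 = 729
Step 3: Reduce the angle mod 2*pi: 4*pi - 4*pi = 0
Step 4: cos(0) = 1
Step 5: Re(z^3) = 729 * 1 = 729

729


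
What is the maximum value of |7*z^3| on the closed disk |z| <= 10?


Step 1: On |z| = 10, |f(z)| = 7 * |z|^3 = 7 * 10^3
Step 2: By maximum modulus principle, maximum is on boundary.
Step 3: Maximum = 7 * 1000 = 7000

7000


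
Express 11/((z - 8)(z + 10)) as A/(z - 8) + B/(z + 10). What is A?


Step 1: Multiply both sides by (z - 8) and set z = 8
Step 2: A = 11 / (8 + 10)
Step 3: A = 11 / 18
Step 4: A = 11/18

11/18


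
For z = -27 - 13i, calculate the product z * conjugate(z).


Step 1: conj(z) = -27 + 13i
Step 2: z * conj(z) = (-27)^2 + (-13)^2
Step 3: = 729 + 169 = 898

898


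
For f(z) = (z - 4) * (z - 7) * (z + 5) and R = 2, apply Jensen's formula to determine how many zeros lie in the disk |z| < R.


Jensen's formula: (1/2pi)*integral log|f(Re^it)|dt = log|f(0)| + sum_{|a_k|<R} log(R/|a_k|)
Step 1: f(0) = (-4) * (-7) * 5 = 140
Step 2: log|f(0)| = log|4| + log|7| + log|-5| = 4.9416
Step 3: Zeros inside |z| < 2: none
Step 4: Jensen sum = (empty sum) = 0
Step 5: n(R) = number of terms in the Jensen sum = count of zeros inside |z| < 2 = 0

0


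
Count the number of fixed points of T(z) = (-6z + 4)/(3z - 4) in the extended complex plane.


Step 1: Fixed points satisfy T(z) = z
Step 2: 3z^2 + 2z - 4 = 0
Step 3: Discriminant = 2^2 - 4*3*(-4) = 52
Step 4: Number of fixed points = 2

2


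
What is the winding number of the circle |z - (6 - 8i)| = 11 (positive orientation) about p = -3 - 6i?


Step 1: Center c = (6, -8), radius = 11
Step 2: |p - c|^2 = (-9)^2 + 2^2 = 85
Step 3: r^2 = 121
Step 4: |p-c| < r so winding number = 1

1


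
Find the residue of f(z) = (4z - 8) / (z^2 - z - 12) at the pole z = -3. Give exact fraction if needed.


Step 1: Q(z) = z^2 - z - 12 = (z + 3)(z - 4)
Step 2: Q'(z) = 2z - 1
Step 3: Q'(-3) = -7, P(-3) = -20
Step 4: Res = P(-3)/Q'(-3) = -20/(-7) = 20/7

20/7


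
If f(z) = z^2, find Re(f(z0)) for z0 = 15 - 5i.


Step 1: z0 = 15 - 5i
Step 2: z0^2 = 15^2 - (-5)^2 - 150i
Step 3: real part = 225 - 25 = 200

200


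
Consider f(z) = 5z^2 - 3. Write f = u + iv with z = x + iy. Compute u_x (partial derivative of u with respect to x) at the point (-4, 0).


Step 1: f(z) = 5(x+iy)^2 - 3
Step 2: u = 5(x^2 - y^2) - 3
Step 3: u_x = 10x + 0
Step 4: At (-4, 0): u_x = -40 + 0 = -40

-40


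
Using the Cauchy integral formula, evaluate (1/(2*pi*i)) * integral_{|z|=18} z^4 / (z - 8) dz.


Step 1: f(z) = z^4, a = 8 is inside |z| = 18
Step 2: By Cauchy integral formula: (1/(2pi*i)) * integral = f(a)
Step 3: f(8) = 8^4 = 4096

4096


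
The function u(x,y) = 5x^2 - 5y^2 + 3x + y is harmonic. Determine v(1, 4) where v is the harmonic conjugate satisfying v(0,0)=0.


Step 1: v_x = -u_y = 10y - 1
Step 2: v_y = u_x = 10x + 3
Step 3: v = 10xy - x + 3y + C
Step 4: v(0,0) = 0 => C = 0
Step 5: v(1, 4) = 51

51


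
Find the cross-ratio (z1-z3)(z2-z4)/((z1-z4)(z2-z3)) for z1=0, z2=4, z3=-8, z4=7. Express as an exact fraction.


Step 1: (z1-z3)(z2-z4) = 8 * (-3) = -24
Step 2: (z1-z4)(z2-z3) = (-7) * 12 = -84
Step 3: Cross-ratio = 24/84 = 2/7

2/7


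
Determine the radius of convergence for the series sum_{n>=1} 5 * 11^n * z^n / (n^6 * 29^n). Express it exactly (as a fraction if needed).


Step 1: General term a_n = 5 * 11^n / (n^6 * 29^n)
Step 2: By the root test, |a_n|^(1/n) = 5^(1/n) * 11 / (n^(6/n) * 29) -> 11/29 as n -> infinity (since 5^(1/n) -> 1 and n^(6/n) -> 1)
Step 3: R = 1/lim|a_n|^(1/n) = 29/11

29/11


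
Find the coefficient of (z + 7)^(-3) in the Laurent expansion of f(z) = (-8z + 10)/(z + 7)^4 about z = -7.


Step 1: Write the numerator in powers of (z + 7): -8z + 10 = -8(z + 7) + (-8*(-7) + 10) = -8(z + 7) + 66
Step 2: Divide by (z + 7)^4: f(z) = 66(z + 7)^(-4) - 8(z + 7)^(-3)
Step 3: This finite sum is the Laurent series of f about z = -7.
Step 4: Coefficient of (z + 7)^(-3) = coefficient of (z + 7) in the re-centred numerator = -8

-8


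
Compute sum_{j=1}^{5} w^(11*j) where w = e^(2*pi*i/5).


Step 1: The sum sum_{j=1}^{n} w^(k*j) equals n if n | k, else 0.
Step 2: Here n = 5, k = 11
Step 3: Does n divide k? 5 | 11 -> False
Step 4: Sum = 0

0


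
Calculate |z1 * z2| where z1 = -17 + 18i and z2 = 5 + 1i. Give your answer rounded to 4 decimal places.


Step 1: |z1| = sqrt((-17)^2 + 18^2) = sqrt(613)
Step 2: |z2| = sqrt(5^2 + 1^2) = sqrt(26)
Step 3: |z1*z2| = |z1|*|z2| = sqrt(613) * sqrt(26) = sqrt(613 * 26) = sqrt(15938)
Step 4: = 126.2458

126.2458


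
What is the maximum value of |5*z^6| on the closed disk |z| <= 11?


Step 1: On |z| = 11, |f(z)| = 5 * |z|^6 = 5 * 11^6
Step 2: By maximum modulus principle, maximum is on boundary.
Step 3: Maximum = 5 * 1771561 = 8857805

8857805


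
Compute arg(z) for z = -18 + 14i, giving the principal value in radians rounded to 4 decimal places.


Step 1: z = -18 + 14i
Step 2: arg(z) = atan2(14, -18)
Step 3: arg(z) = 2.4805

2.4805


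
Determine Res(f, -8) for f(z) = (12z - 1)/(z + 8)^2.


Step 1: Pole of order 2 at z = -8
Step 2: Res = lim d/dz [(z + 8)^2 * f(z)] as z -> -8
Step 3: (z + 8)^2 * f(z) = 12z - 1
Step 4: d/dz[12z - 1] = 12

12


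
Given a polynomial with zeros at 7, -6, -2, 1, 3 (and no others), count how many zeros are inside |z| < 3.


Step 1: Check each root:
  z = 7: |7| = 7 >= 3
  z = -6: |-6| = 6 >= 3
  z = -2: |-2| = 2 < 3
  z = 1: |1| = 1 < 3
  z = 3: |3| = 3 >= 3
Step 2: Count = 2

2


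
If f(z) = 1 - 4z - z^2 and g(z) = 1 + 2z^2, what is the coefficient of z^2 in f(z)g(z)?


Step 1: z^2 term in f*g comes from: (1)*(2z^2) + (-4z)*(0) + (-z^2)*(1)
Step 2: = 2 + 0 - 1
Step 3: = 1

1


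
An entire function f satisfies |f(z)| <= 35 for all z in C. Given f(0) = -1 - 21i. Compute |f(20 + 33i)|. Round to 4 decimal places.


Step 1: By Liouville's theorem, a bounded entire function is constant.
Step 2: f(z) = f(0) = -1 - 21i for all z.
Step 3: |f(w)| = |-1 - 21i| = sqrt(1 + 441)
Step 4: = 21.0238

21.0238


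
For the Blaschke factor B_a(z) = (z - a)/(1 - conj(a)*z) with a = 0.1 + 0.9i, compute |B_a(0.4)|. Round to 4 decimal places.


Step 1: Numerator z0 - a = 0.4 - (0.1 + 0.9i) = 0.3 - 0.9i
Step 2: Denominator 1 - conj(a)*z0 = 1 - (0.1 - 0.9i)*0.4 = 0.96 + 0.36i
Step 3: |z0 - a|^2 = 0.3^2 + (-0.9)^2 = 0.9; |1 - conj(a)*z0|^2 = 0.96^2 + 0.36^2 = 1.0512
Step 4: |B_a(0.4)| = sqrt(0.9 / 1.0512) = sqrt(0.856164)
Step 5: = 0.9253

0.9253


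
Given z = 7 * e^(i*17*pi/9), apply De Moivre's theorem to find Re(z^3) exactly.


Step 1: By De Moivre's theorem, z^3 = 7^3 * e^(i*3*17*pi/9) = 343 * (cos(17*pi/3) + i*sin(17*pi/3))
Step 2: |z|^3 = 7^3 = 343
Step 3: Reduce the angle mod 2*pi: 17*pi/3 - 4*pi = 5*pi/3
Step 4: cos(5*pi/3) = 1/2
Step 5: Re(z^3) = 343 * 1/2 = 343/2

343/2


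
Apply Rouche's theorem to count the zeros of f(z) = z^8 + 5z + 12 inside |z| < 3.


Step 1: On |z| = 3 the three terms have sizes |z^8| = 3^8 = 6561, |5z| = 5*3 = 15, |12| = 12
Step 2: The dominant term is g(z) = z^8; let h(z) = 5z + 12 so f = g + h
Step 3: On |z| = 3: |g| = 6561 and |h| <= 15 + 12 = 27
Step 4: Since 6561 > 27, |h| < |g| on |z| = 3, so by Rouche f has the same number of zeros as g inside |z| < 3
Step 5: g(z) = z^8 has 8 zeros (all at the origin) inside |z| < 3. Answer = 8

8
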